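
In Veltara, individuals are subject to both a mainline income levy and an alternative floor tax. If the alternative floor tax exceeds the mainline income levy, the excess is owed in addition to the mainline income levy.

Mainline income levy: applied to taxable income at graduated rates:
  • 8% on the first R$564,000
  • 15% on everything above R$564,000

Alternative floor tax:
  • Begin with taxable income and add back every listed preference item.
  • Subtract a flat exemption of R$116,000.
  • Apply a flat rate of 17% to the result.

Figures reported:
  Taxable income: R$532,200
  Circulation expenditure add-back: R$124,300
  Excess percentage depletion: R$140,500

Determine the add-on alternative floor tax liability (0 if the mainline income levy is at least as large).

Alternative floor tax:
  Adjusted income: R$532,200 + R$124,300 + R$140,500 = R$797,000
  Less exemption R$116,000 → base R$681,000
  R$681,000 × 17% = R$115,770

Mainline income levy:
  R$532,200 × 8% = R$42,576

Excess of alternative floor tax over mainline income levy: R$115,770 − R$42,576 = R$73,194.

R$73,194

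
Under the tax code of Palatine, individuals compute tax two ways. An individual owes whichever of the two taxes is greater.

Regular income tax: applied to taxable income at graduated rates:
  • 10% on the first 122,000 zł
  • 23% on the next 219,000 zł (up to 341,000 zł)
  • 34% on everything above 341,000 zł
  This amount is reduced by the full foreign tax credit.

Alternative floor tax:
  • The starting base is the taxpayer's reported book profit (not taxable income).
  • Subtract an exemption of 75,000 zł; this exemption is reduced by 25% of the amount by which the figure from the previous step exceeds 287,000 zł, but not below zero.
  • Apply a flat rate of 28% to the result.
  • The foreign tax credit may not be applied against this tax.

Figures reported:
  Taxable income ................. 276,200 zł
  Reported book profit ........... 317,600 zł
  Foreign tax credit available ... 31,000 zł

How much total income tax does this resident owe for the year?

Alternative floor tax:
  Base (reported book profit): 317,600 zł
  Exemption: 75,000 zł − 25% × (317,600 zł − 287,000 zł) = 75,000 zł − 7,650 zł = 67,350 zł
  Base: 317,600 zł − 67,350 zł = 250,250 zł
  250,250 zł × 28% = 70,070 zł

Regular income tax:
  122,000 zł × 10% = 12,200 zł
  154,200 zł × 23% = 35,466 zł
  → 47,666 zł
  Less foreign tax credit 31,000 zł → 16,666 zł

70,070 zł > 16,666 zł, so the alternative floor tax is the binding amount.

70,070 zł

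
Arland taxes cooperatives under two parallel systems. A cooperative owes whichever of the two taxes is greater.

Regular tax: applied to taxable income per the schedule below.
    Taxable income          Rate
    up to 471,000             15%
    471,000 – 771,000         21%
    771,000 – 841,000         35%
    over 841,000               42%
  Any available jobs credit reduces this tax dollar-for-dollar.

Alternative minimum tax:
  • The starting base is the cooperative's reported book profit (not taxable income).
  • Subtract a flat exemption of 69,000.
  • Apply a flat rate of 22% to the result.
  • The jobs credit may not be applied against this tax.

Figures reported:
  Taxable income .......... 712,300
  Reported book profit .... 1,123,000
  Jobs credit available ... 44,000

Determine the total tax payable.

231,880

Regular tax:
  471,000 × 15% = 70,650
  241,300 × 21% = 50,673
  → 121,323
  Less jobs credit 44,000 → 77,323

Alternative minimum tax:
  Base (reported book profit): 1,123,000
  Less exemption 69,000 → base 1,054,000
  1,054,000 × 22% = 231,880

231,880 > 77,323, so the alternative minimum tax is the binding amount.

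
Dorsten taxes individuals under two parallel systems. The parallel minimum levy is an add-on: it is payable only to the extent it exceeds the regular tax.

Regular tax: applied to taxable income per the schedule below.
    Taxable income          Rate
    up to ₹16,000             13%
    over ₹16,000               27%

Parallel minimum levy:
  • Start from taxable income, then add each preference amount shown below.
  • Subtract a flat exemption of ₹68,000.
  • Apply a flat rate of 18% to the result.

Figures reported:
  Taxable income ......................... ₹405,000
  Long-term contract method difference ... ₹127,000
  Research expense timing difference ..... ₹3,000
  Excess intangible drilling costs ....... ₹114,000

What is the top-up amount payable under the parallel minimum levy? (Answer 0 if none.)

₹0

Parallel minimum levy:
  Adjusted income: ₹405,000 + ₹127,000 + ₹3,000 + ₹114,000 = ₹649,000
  Less exemption ₹68,000 → base ₹581,000
  ₹581,000 × 18% = ₹104,580

Regular tax:
  ₹16,000 × 13% = ₹2,080
  ₹389,000 × 27% = ₹105,030
  → ₹107,110

₹104,580 ≤ ₹107,110, so no add-on is due.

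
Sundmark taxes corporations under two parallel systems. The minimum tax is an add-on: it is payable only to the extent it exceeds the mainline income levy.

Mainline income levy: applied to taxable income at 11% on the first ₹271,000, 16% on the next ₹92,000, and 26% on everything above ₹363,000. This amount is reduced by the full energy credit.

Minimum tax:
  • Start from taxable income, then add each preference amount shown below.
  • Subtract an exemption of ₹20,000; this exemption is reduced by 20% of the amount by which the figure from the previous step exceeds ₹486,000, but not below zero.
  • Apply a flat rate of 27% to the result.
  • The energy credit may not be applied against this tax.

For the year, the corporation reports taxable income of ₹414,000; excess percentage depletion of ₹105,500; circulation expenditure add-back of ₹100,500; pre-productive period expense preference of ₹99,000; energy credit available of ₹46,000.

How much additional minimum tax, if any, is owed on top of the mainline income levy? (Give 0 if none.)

₹182,340

Minimum tax:
  Adjusted income: ₹414,000 + ₹105,500 + ₹100,500 + ₹99,000 = ₹719,000
  Exemption: 20% × (₹719,000 − ₹486,000) = ₹46,600 ≥ ₹20,000, so the exemption is fully phased out
  Base: ₹719,000 − ₹0 = ₹719,000
  ₹719,000 × 27% = ₹194,130

Mainline income levy:
  ₹271,000 × 11% = ₹29,810
  ₹92,000 × 16% = ₹14,720
  ₹51,000 × 26% = ₹13,260
  → ₹57,790
  Less energy credit ₹46,000 → ₹11,790

Excess of minimum tax over mainline income levy: ₹194,130 − ₹11,790 = ₹182,340.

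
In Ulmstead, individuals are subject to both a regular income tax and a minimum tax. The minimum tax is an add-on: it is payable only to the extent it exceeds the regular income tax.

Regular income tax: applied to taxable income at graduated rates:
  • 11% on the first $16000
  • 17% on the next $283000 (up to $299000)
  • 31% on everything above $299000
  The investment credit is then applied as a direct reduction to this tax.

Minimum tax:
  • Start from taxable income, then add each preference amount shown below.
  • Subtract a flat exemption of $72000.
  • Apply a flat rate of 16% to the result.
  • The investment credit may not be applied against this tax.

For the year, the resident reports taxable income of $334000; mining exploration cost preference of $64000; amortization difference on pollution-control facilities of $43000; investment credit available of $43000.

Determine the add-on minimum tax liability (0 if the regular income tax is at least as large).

Regular income tax:
  $16000 × 11% = $1760
  $283000 × 17% = $48110
  $35000 × 31% = $10850
  → $60720
  Less investment credit $43000 → $17720

Minimum tax:
  Adjusted income: $334000 + $64000 + $43000 = $441000
  Less exemption $72000 → base $369000
  $369000 × 16% = $59040

Excess of minimum tax over regular income tax: $59040 − $17720 = $41320.

$41320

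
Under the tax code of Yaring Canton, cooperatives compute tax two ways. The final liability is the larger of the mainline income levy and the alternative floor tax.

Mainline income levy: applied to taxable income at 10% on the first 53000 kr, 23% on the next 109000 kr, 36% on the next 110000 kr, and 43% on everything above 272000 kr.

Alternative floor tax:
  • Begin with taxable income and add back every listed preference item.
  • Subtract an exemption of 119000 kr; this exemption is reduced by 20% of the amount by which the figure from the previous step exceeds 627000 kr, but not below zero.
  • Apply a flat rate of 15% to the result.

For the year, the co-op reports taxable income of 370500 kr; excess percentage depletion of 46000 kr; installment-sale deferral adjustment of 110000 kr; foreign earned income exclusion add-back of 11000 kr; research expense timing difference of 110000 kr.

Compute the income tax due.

Alternative floor tax:
  Adjusted income: 370500 kr + 46000 kr + 110000 kr + 11000 kr + 110000 kr = 647500 kr
  Exemption: 119000 kr − 20% × (647500 kr − 627000 kr) = 119000 kr − 4100 kr = 114900 kr
  Base: 647500 kr − 114900 kr = 532600 kr
  532600 kr × 15% = 79890 kr

Mainline income levy:
  53000 kr × 10% = 5300 kr
  109000 kr × 23% = 25070 kr
  110000 kr × 36% = 39600 kr
  98500 kr × 43% = 42355 kr
  → 112325 kr

112325 kr > 79890 kr, so the mainline income levy governs.

112325 kr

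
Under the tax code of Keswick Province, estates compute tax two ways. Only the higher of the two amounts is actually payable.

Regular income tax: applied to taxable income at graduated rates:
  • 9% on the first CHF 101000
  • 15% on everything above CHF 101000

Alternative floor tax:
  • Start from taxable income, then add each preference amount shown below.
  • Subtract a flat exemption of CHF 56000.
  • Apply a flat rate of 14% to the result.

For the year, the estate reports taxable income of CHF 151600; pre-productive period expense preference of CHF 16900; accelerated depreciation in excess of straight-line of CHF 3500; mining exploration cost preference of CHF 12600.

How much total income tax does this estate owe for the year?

Regular income tax:
  CHF 101000 × 9% = CHF 9090
  CHF 50600 × 15% = CHF 7590
  → CHF 16680

Alternative floor tax:
  Adjusted income: CHF 151600 + CHF 16900 + CHF 3500 + CHF 12600 = CHF 184600
  Less exemption CHF 56000 → base CHF 128600
  CHF 128600 × 14% = CHF 18004

CHF 18004 > CHF 16680, so the alternative floor tax is the binding amount.

CHF 18004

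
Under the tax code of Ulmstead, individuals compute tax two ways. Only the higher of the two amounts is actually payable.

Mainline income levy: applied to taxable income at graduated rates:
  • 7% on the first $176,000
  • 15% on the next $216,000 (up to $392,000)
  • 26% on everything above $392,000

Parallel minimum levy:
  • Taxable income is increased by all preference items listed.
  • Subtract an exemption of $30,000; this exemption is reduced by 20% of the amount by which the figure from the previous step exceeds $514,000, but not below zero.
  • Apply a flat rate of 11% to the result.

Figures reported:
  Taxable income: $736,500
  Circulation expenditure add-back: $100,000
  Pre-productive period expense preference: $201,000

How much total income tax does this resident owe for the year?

Parallel minimum levy:
  Adjusted income: $736,500 + $100,000 + $201,000 = $1,037,500
  Exemption: 20% × ($1,037,500 − $514,000) = $104,700 ≥ $30,000, so the exemption is fully phased out
  Base: $1,037,500 − $0 = $1,037,500
  $1,037,500 × 11% = $114,125

Mainline income levy:
  $176,000 × 7% = $12,320
  $216,000 × 15% = $32,400
  $344,500 × 26% = $89,570
  → $134,290

$134,290 > $114,125, so the mainline income levy governs.

$134,290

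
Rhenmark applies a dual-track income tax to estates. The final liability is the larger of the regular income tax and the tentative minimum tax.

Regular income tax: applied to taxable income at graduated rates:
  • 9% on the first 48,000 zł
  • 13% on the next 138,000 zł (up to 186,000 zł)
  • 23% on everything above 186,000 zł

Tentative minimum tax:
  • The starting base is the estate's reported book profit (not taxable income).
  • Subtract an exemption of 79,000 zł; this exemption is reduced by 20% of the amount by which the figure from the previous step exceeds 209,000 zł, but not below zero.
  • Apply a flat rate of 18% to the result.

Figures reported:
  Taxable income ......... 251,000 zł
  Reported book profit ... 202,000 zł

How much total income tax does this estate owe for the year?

37,210 zł

Tentative minimum tax:
  Base (reported book profit): 202,000 zł
  Exemption: 202,000 zł ≤ 209,000 zł, so full 79,000 zł applies
  Base: 202,000 zł − 79,000 zł = 123,000 zł
  123,000 zł × 18% = 22,140 zł

Regular income tax:
  48,000 zł × 9% = 4,320 zł
  138,000 zł × 13% = 17,940 zł
  65,000 zł × 23% = 14,950 zł
  → 37,210 zł

37,210 zł > 22,140 zł, so the regular income tax governs.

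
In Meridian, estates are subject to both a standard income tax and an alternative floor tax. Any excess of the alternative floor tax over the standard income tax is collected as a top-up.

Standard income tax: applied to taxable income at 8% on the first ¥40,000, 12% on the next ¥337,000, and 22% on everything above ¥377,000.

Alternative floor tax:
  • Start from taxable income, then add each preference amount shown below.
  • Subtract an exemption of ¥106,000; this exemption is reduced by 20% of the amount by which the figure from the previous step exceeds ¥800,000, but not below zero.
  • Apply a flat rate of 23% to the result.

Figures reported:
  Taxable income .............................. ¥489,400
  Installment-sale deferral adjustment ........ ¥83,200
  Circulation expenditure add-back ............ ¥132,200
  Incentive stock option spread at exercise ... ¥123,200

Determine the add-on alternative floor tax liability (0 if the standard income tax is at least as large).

¥98,980

Alternative floor tax:
  Adjusted income: ¥489,400 + ¥83,200 + ¥132,200 + ¥123,200 = ¥828,000
  Exemption: ¥106,000 − 20% × (¥828,000 − ¥800,000) = ¥106,000 − ¥5,600 = ¥100,400
  Base: ¥828,000 − ¥100,400 = ¥727,600
  ¥727,600 × 23% = ¥167,348

Standard income tax:
  ¥40,000 × 8% = ¥3,200
  ¥337,000 × 12% = ¥40,440
  ¥112,400 × 22% = ¥24,728
  → ¥68,368

Excess of alternative floor tax over standard income tax: ¥167,348 − ¥68,368 = ¥98,980.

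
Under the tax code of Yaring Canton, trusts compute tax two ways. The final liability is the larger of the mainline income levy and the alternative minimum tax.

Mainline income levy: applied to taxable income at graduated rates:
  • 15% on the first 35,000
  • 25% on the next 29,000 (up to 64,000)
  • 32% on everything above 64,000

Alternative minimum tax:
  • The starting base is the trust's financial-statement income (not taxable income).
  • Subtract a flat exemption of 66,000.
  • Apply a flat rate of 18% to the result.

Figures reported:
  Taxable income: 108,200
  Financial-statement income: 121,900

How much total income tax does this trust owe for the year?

Alternative minimum tax:
  Base (financial-statement income): 121,900
  Less exemption 66,000 → base 55,900
  55,900 × 18% = 10,062

Mainline income levy:
  35,000 × 15% = 5,250
  29,000 × 25% = 7,250
  44,200 × 32% = 14,144
  → 26,644

26,644 > 10,062, so the mainline income levy governs.

26,644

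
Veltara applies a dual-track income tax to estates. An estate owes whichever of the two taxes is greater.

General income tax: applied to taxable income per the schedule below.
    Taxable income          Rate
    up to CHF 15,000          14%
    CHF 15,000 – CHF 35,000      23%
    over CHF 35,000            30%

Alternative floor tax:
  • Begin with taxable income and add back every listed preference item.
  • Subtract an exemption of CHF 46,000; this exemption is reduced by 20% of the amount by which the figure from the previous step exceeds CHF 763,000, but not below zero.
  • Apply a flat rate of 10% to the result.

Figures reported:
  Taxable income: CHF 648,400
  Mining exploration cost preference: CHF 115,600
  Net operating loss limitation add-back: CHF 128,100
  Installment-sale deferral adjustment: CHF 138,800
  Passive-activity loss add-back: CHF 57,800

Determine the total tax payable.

CHF 190,720

General income tax:
  CHF 15,000 × 14% = CHF 2,100
  CHF 20,000 × 23% = CHF 4,600
  CHF 613,400 × 30% = CHF 184,020
  → CHF 190,720

Alternative floor tax:
  Adjusted income: CHF 648,400 + CHF 115,600 + CHF 128,100 + CHF 138,800 + CHF 57,800 = CHF 1,088,700
  Exemption: 20% × (CHF 1,088,700 − CHF 763,000) = CHF 65,140 ≥ CHF 46,000, so the exemption is fully phased out
  Base: CHF 1,088,700 − CHF 0 = CHF 1,088,700
  CHF 1,088,700 × 10% = CHF 108,870

CHF 190,720 > CHF 108,870, so the general income tax governs.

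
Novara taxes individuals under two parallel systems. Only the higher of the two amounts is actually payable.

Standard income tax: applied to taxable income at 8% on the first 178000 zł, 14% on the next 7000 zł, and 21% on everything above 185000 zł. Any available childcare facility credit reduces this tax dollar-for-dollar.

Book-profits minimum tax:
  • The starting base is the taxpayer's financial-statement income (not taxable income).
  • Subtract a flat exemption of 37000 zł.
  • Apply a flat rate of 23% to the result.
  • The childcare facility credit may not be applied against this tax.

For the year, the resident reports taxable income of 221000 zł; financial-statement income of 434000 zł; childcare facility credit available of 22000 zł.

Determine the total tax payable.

91310 zł

Standard income tax:
  178000 zł × 8% = 14240 zł
  7000 zł × 14% = 980 zł
  36000 zł × 21% = 7560 zł
  → 22780 zł
  Less childcare facility credit 22000 zł → 780 zł

Book-profits minimum tax:
  Base (financial-statement income): 434000 zł
  Less exemption 37000 zł → base 397000 zł
  397000 zł × 23% = 91310 zł

91310 zł > 780 zł, so the book-profits minimum tax is the binding amount.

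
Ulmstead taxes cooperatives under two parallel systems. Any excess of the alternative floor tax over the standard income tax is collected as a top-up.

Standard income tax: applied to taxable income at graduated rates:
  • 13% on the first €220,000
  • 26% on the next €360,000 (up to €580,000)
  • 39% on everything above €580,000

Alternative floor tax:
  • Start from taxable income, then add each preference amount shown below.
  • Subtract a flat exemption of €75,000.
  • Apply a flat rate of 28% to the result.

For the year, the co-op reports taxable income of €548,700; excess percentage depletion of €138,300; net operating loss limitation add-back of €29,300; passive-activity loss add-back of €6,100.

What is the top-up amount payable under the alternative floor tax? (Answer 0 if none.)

€67,210

Alternative floor tax:
  Adjusted income: €548,700 + €138,300 + €29,300 + €6,100 = €722,400
  Less exemption €75,000 → base €647,400
  €647,400 × 28% = €181,272

Standard income tax:
  €220,000 × 13% = €28,600
  €328,700 × 26% = €85,462
  → €114,062

Excess of alternative floor tax over standard income tax: €181,272 − €114,062 = €67,210.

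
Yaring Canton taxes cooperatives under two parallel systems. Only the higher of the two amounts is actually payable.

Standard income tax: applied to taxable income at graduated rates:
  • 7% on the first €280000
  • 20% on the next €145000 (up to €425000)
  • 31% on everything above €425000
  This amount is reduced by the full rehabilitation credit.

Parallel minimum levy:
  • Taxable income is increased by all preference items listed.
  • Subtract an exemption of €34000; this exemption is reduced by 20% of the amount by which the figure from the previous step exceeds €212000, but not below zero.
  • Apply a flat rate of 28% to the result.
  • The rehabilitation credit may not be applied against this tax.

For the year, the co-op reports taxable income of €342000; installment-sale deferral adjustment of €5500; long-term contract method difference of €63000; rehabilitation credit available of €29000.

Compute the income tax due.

€114940

Standard income tax:
  €280000 × 7% = €19600
  €62000 × 20% = €12400
  → €32000
  Less rehabilitation credit €29000 → €3000

Parallel minimum levy:
  Adjusted income: €342000 + €5500 + €63000 = €410500
  Exemption: 20% × (€410500 − €212000) = €39700 ≥ €34000, so the exemption is fully phased out
  Base: €410500 − €0 = €410500
  €410500 × 28% = €114940

€114940 > €3000, so the parallel minimum levy is the binding amount.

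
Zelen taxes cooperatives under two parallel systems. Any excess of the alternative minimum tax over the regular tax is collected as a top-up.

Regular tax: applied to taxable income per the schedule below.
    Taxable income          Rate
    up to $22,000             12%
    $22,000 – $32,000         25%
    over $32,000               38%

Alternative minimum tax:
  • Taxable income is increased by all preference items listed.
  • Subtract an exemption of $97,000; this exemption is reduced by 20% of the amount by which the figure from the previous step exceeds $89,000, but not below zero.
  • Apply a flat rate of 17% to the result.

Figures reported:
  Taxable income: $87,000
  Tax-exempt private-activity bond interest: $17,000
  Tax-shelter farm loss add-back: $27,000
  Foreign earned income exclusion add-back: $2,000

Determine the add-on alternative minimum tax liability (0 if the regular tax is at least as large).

$0

Regular tax:
  $22,000 × 12% = $2,640
  $10,000 × 25% = $2,500
  $55,000 × 38% = $20,900
  → $26,040

Alternative minimum tax:
  Adjusted income: $87,000 + $17,000 + $27,000 + $2,000 = $133,000
  Exemption: $97,000 − 20% × ($133,000 − $89,000) = $97,000 − $8,800 = $88,200
  Base: $133,000 − $88,200 = $44,800
  $44,800 × 17% = $7,616

$7,616 ≤ $26,040, so no add-on is due.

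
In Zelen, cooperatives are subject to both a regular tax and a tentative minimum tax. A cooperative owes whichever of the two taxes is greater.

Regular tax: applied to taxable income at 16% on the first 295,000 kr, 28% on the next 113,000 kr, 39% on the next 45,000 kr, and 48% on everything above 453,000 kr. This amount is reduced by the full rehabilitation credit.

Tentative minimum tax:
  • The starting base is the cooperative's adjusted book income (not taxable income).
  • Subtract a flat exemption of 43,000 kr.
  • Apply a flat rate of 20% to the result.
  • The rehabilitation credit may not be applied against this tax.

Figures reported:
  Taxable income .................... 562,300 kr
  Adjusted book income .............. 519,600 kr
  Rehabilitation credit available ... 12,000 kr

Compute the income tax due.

Tentative minimum tax:
  Base (adjusted book income): 519,600 kr
  Less exemption 43,000 kr → base 476,600 kr
  476,600 kr × 20% = 95,320 kr

Regular tax:
  295,000 kr × 16% = 47,200 kr
  113,000 kr × 28% = 31,640 kr
  45,000 kr × 39% = 17,550 kr
  109,300 kr × 48% = 52,464 kr
  → 148,854 kr
  Less rehabilitation credit 12,000 kr → 136,854 kr

136,854 kr > 95,320 kr, so the regular tax governs.

136,854 kr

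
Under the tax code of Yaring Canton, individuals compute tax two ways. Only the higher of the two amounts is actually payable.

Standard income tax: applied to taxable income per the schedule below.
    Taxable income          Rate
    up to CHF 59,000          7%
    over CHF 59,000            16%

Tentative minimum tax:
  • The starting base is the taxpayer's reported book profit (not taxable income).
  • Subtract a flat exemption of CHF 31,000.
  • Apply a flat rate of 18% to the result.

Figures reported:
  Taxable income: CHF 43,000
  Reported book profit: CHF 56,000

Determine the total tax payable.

Standard income tax:
  CHF 43,000 × 7% = CHF 3,010

Tentative minimum tax:
  Base (reported book profit): CHF 56,000
  Less exemption CHF 31,000 → base CHF 25,000
  CHF 25,000 × 18% = CHF 4,500

CHF 4,500 > CHF 3,010, so the tentative minimum tax is the binding amount.

CHF 4,500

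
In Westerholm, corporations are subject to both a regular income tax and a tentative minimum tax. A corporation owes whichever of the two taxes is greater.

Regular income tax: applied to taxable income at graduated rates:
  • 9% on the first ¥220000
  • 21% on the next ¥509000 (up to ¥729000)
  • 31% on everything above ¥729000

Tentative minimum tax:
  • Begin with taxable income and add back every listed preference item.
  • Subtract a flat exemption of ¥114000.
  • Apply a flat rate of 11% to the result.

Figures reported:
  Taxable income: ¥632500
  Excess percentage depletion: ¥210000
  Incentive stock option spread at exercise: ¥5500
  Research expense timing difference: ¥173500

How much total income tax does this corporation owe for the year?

Regular income tax:
  ¥220000 × 9% = ¥19800
  ¥412500 × 21% = ¥86625
  → ¥106425

Tentative minimum tax:
  Adjusted income: ¥632500 + ¥210000 + ¥5500 + ¥173500 = ¥1021500
  Less exemption ¥114000 → base ¥907500
  ¥907500 × 11% = ¥99825

¥106425 > ¥99825, so the regular income tax governs.

¥106425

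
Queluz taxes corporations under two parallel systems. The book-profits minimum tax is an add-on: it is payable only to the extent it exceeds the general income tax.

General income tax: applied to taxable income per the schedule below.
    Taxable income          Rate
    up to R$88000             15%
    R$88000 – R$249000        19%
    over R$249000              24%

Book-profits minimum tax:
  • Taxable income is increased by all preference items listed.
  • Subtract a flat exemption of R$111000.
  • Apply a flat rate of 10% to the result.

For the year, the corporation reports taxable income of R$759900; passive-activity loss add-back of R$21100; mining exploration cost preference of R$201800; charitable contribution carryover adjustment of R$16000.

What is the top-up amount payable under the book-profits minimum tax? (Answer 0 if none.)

R$0

General income tax:
  R$88000 × 15% = R$13200
  R$161000 × 19% = R$30590
  R$510900 × 24% = R$122616
  → R$166406

Book-profits minimum tax:
  Adjusted income: R$759900 + R$21100 + R$201800 + R$16000 = R$998800
  Less exemption R$111000 → base R$887800
  R$887800 × 10% = R$88780

R$88780 ≤ R$166406, so no add-on is due.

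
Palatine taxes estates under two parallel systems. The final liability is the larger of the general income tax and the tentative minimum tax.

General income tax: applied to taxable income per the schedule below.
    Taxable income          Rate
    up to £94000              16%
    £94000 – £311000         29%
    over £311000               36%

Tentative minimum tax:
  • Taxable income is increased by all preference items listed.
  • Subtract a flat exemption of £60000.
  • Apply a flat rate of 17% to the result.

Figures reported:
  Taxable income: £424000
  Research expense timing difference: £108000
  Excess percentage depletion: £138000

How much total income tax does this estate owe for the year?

Tentative minimum tax:
  Adjusted income: £424000 + £108000 + £138000 = £670000
  Less exemption £60000 → base £610000
  £610000 × 17% = £103700

General income tax:
  £94000 × 16% = £15040
  £217000 × 29% = £62930
  £113000 × 36% = £40680
  → £118650

£118650 > £103700, so the general income tax governs.

£118650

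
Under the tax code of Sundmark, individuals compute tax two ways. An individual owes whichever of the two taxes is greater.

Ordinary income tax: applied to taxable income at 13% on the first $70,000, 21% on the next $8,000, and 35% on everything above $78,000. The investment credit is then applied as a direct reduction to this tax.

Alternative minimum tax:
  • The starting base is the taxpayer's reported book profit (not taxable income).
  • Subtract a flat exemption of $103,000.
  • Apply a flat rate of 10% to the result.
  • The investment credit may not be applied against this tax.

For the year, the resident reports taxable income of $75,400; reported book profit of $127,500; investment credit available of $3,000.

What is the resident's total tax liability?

$7,234

Ordinary income tax:
  $70,000 × 13% = $9,100
  $5,400 × 21% = $1,134
  → $10,234
  Less investment credit $3,000 → $7,234

Alternative minimum tax:
  Base (reported book profit): $127,500
  Less exemption $103,000 → base $24,500
  $24,500 × 10% = $2,450

$7,234 > $2,450, so the ordinary income tax governs.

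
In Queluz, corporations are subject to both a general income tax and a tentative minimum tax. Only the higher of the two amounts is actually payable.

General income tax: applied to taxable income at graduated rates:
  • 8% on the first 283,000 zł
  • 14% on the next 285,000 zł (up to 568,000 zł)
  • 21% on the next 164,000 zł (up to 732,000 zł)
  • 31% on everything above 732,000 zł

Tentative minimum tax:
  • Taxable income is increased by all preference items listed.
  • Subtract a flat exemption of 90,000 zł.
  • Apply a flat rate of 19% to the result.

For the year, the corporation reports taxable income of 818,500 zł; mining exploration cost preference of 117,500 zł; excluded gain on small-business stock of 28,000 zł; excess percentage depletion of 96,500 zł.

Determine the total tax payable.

General income tax:
  283,000 zł × 8% = 22,640 zł
  285,000 zł × 14% = 39,900 zł
  164,000 zł × 21% = 34,440 zł
  86,500 zł × 31% = 26,815 zł
  → 123,795 zł

Tentative minimum tax:
  Adjusted income: 818,500 zł + 117,500 zł + 28,000 zł + 96,500 zł = 1,060,500 zł
  Less exemption 90,000 zł → base 970,500 zł
  970,500 zł × 19% = 184,395 zł

184,395 zł > 123,795 zł, so the tentative minimum tax is the binding amount.

184,395 zł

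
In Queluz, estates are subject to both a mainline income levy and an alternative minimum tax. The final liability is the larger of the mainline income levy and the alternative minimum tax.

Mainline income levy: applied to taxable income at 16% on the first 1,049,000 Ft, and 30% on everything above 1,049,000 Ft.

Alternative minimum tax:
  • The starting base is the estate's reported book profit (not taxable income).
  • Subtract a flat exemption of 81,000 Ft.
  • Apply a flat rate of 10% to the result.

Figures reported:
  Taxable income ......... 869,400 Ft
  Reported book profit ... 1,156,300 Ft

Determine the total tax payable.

139,104 Ft

Alternative minimum tax:
  Base (reported book profit): 1,156,300 Ft
  Less exemption 81,000 Ft → base 1,075,300 Ft
  1,075,300 Ft × 10% = 107,530 Ft

Mainline income levy:
  869,400 Ft × 16% = 139,104 Ft

139,104 Ft > 107,530 Ft, so the mainline income levy governs.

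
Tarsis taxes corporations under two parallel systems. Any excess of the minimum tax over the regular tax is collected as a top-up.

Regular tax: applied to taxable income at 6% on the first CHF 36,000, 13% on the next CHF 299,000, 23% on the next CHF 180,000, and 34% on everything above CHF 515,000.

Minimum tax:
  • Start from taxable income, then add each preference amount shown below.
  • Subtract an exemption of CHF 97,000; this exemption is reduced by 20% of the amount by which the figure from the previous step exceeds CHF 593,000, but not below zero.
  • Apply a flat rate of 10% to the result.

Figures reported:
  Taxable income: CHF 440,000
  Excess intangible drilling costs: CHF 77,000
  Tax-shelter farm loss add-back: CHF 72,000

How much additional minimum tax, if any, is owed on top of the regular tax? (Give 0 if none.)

CHF 0

Regular tax:
  CHF 36,000 × 6% = CHF 2,160
  CHF 299,000 × 13% = CHF 38,870
  CHF 105,000 × 23% = CHF 24,150
  → CHF 65,180

Minimum tax:
  Adjusted income: CHF 440,000 + CHF 77,000 + CHF 72,000 = CHF 589,000
  Exemption: CHF 589,000 ≤ CHF 593,000, so full CHF 97,000 applies
  Base: CHF 589,000 − CHF 97,000 = CHF 492,000
  CHF 492,000 × 10% = CHF 49,200

CHF 49,200 ≤ CHF 65,180, so no add-on is due.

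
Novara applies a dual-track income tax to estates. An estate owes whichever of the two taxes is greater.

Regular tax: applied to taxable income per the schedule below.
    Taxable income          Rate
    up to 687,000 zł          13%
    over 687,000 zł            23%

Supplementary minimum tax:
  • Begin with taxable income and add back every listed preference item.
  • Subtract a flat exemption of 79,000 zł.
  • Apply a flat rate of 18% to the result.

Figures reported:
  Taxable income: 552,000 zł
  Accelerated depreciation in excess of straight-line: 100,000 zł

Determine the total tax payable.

103,140 zł

Supplementary minimum tax:
  Adjusted income: 552,000 zł + 100,000 zł = 652,000 zł
  Less exemption 79,000 zł → base 573,000 zł
  573,000 zł × 18% = 103,140 zł

Regular tax:
  552,000 zł × 13% = 71,760 zł

103,140 zł > 71,760 zł, so the supplementary minimum tax is the binding amount.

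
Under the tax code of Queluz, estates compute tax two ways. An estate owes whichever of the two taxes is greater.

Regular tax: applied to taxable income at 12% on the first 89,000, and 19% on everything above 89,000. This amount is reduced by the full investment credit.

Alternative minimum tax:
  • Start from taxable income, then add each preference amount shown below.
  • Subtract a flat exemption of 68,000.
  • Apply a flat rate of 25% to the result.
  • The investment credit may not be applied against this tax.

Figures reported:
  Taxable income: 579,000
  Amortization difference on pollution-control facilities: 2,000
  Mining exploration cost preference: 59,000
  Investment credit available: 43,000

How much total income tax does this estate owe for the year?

143,000

Regular tax:
  89,000 × 12% = 10,680
  490,000 × 19% = 93,100
  → 103,780
  Less investment credit 43,000 → 60,780

Alternative minimum tax:
  Adjusted income: 579,000 + 2,000 + 59,000 = 640,000
  Less exemption 68,000 → base 572,000
  572,000 × 25% = 143,000

143,000 > 60,780, so the alternative minimum tax is the binding amount.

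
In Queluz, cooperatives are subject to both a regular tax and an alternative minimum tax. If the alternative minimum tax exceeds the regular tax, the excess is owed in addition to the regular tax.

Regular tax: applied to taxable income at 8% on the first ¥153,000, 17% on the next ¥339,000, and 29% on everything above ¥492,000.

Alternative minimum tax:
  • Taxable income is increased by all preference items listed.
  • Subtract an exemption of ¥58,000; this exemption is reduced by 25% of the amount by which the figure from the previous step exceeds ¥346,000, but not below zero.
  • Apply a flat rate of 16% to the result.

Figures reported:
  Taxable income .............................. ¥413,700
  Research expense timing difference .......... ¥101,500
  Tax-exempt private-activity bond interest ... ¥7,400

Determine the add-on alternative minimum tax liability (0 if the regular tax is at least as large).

Alternative minimum tax:
  Adjusted income: ¥413,700 + ¥101,500 + ¥7,400 = ¥522,600
  Exemption: ¥58,000 − 25% × (¥522,600 − ¥346,000) = ¥58,000 − ¥44,150 = ¥13,850
  Base: ¥522,600 − ¥13,850 = ¥508,750
  ¥508,750 × 16% = ¥81,400

Regular tax:
  ¥153,000 × 8% = ¥12,240
  ¥260,700 × 17% = ¥44,319
  → ¥56,559

Excess of alternative minimum tax over regular tax: ¥81,400 − ¥56,559 = ¥24,841.

¥24,841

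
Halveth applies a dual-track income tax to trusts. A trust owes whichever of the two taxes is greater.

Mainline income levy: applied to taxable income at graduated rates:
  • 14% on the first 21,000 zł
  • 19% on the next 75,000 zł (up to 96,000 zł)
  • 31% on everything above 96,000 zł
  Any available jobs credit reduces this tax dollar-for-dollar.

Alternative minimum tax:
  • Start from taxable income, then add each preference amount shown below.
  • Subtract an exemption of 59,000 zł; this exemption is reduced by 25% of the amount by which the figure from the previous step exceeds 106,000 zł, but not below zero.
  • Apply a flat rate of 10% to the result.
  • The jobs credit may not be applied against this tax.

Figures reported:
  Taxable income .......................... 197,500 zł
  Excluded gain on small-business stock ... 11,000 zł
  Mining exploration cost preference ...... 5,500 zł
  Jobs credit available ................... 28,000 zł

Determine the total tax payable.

Mainline income levy:
  21,000 zł × 14% = 2,940 zł
  75,000 zł × 19% = 14,250 zł
  101,500 zł × 31% = 31,465 zł
  → 48,655 zł
  Less jobs credit 28,000 zł → 20,655 zł

Alternative minimum tax:
  Adjusted income: 197,500 zł + 11,000 zł + 5,500 zł = 214,000 zł
  Exemption: 59,000 zł − 25% × (214,000 zł − 106,000 zł) = 59,000 zł − 27,000 zł = 32,000 zł
  Base: 214,000 zł − 32,000 zł = 182,000 zł
  182,000 zł × 10% = 18,200 zł

20,655 zł > 18,200 zł, so the mainline income levy governs.

20,655 zł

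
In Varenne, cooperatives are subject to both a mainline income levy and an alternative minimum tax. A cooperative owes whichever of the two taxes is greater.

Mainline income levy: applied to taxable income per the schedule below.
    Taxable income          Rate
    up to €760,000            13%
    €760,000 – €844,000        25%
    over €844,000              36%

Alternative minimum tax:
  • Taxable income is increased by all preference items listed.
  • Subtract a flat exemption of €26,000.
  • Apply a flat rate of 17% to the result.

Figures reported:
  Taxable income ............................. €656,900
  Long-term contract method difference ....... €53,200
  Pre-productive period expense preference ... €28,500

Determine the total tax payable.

Alternative minimum tax:
  Adjusted income: €656,900 + €53,200 + €28,500 = €738,600
  Less exemption €26,000 → base €712,600
  €712,600 × 17% = €121,142

Mainline income levy:
  €656,900 × 13% = €85,397

€121,142 > €85,397, so the alternative minimum tax is the binding amount.

€121,142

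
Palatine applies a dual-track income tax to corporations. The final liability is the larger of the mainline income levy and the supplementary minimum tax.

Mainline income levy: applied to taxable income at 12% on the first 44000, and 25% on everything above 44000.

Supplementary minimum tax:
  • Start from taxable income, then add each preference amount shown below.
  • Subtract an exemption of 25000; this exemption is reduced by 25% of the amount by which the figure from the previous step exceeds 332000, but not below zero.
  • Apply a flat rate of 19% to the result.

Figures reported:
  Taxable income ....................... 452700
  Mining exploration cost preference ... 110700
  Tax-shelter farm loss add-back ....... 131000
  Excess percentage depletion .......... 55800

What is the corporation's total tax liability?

142538

Mainline income levy:
  44000 × 12% = 5280
  408700 × 25% = 102175
  → 107455

Supplementary minimum tax:
  Adjusted income: 452700 + 110700 + 131000 + 55800 = 750200
  Exemption: 25% × (750200 − 332000) = 104550 ≥ 25000, so the exemption is fully phased out
  Base: 750200 − 0 = 750200
  750200 × 19% = 142538

142538 > 107455, so the supplementary minimum tax is the binding amount.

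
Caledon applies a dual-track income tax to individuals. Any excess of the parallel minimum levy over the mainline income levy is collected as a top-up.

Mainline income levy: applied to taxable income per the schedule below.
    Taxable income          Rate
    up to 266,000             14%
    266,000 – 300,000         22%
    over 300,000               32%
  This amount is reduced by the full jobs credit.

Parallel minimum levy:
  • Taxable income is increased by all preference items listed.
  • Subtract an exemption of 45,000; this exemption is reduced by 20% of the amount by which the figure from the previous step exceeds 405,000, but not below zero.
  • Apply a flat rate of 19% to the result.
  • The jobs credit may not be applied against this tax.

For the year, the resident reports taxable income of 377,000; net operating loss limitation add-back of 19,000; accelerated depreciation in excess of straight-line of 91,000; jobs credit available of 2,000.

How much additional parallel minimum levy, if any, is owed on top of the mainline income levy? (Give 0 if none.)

Parallel minimum levy:
  Adjusted income: 377,000 + 19,000 + 91,000 = 487,000
  Exemption: 45,000 − 20% × (487,000 − 405,000) = 45,000 − 16,400 = 28,600
  Base: 487,000 − 28,600 = 458,400
  458,400 × 19% = 87,096

Mainline income levy:
  266,000 × 14% = 37,240
  34,000 × 22% = 7,480
  77,000 × 32% = 24,640
  → 69,360
  Less jobs credit 2,000 → 67,360

Excess of parallel minimum levy over mainline income levy: 87,096 − 67,360 = 19,736.

19,736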